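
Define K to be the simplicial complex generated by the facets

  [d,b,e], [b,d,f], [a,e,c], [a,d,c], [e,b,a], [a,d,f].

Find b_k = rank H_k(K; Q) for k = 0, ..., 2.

Order the vertices as a < b < c < d < e < f. Listing each simplex with vertices in this order, K has dimension 2 with simplices:

  0-simplices (6): a, b, c, d, e, f
  1-simplices (12): ab, ac, ad, ae, af, bd, be, bf, cd, ce, de, df
  2-simplices (6): abe, acd, ace, adf, bde, bdf

Hence C_0 ≅ Z^6, C_1 ≅ Z^12, C_2 ≅ Z^6.

The boundary map ∂_1: C_1 → C_0 is given by ∂[p,q] = [q] − [p].
The 6×12 boundary matrix has rank 5 and Smith normal form diag(1,1,1,1,1).

∂_2: C_2 → C_1 acts by ∂[p,q,r] = [q,r] − [p,r] + [p,q]. For instance
  ∂bdf = df − bf + bd,
  ∂acd = cd − ad + ac.
The 12×6 boundary matrix has rank 6 and Smith normal form diag(1,1,1,1,1,1).

Now H_k = ker ∂_k / im ∂_{k+1}, so:

  H_0: rank C_0 − rank ∂_1 = 6 − 5 = 1, and the invariant factors of ∂_1 are all 1, so H_0 = Z.
  H_1: rank ker ∂_1 − rank ∂_2 = (12 − 5) − 6 = 1, and the invariant factors of ∂_2 are all 1, so H_1 = Z.
  H_2: rank ker ∂_2 − rank ∂_3 = (6 − 6) − 0 = 0, and there is no ∂_3, so H_2 = 0.

Hence the Betti numbers are b_0 = 1, b_1 = 1, b_2 = 0.

b_0 = 1, b_1 = 1, b_2 = 0.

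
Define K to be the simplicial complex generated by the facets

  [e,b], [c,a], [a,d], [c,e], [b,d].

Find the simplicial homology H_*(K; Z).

Take the total order a < b < c < d < e on the vertex set. Then K (dimension 1) consists of the simplices:

  0-simplices (5): a, b, c, d, e
  1-simplices (5): ac, ad, bd, be, ce

Hence C_0 ≅ Z^5, C_1 ≅ Z^5.

∂_1: C_1 → C_0 is given by ∂[p,q] = [q] − [p].
This gives a 5×5 integer matrix of rank 4; reducing to Smith normal form yields diagonal entries (1,1,1,1).

Computing H_k = (kernel of ∂_k) / (image of ∂_{k+1}):

  H_0: rank C_0 − rank ∂_1 = 5 − 4 = 1, and the invariant factors of ∂_1 are all 1, so H_0 = Z.
  H_1: rank ker ∂_1 − rank ∂_2 = (5 − 4) − 0 = 1, and there is no ∂_2, so H_1 = Z.

H_0 = Z,  H_1 = Z.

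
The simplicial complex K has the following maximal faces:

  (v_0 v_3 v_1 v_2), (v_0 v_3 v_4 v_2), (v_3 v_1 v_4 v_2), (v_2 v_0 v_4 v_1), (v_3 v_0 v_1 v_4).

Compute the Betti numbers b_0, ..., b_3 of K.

Order the vertices as v_0 < v_1 < v_2 < v_3 < v_4. Listing each simplex with vertices in this order, K has dimension 3 with simplices:

  0-simplices (5): [v_0], [v_1], [v_2], [v_3], [v_4]
  1-simplices (10): [v_0,v_1], [v_0,v_2], [v_0,v_3], [v_0,v_4], [v_1,v_2], [v_1,v_3], [v_1,v_4], [v_2,v_3], [v_2,v_4], [v_3,v_4]
  2-simplices (10): [v_0,v_1,v_2], [v_0,v_1,v_3], [v_0,v_1,v_4], [v_0,v_2,v_3], [v_0,v_2,v_4], [v_0,v_3,v_4], [v_1,v_2,v_3], [v_1,v_2,v_4], [v_1,v_3,v_4], [v_2,v_3,v_4]
  3-simplices (5): [v_0,v_1,v_2,v_3], [v_0,v_1,v_2,v_4], [v_0,v_1,v_3,v_4], [v_0,v_2,v_3,v_4], [v_1,v_2,v_3,v_4]

giving chain groups C_0 ≅ Z^5, C_1 ≅ Z^10, C_2 ≅ Z^10, C_3 ≅ Z^5.

Boundary ∂_1: C_1 → C_0 is given by ∂[p,q] = [q] − [p].
The resulting 5×10 matrix has rank 4, and its Smith normal form has invariant factors (1,1,1,1).

Boundary ∂_2: C_2 → C_1 maps a triangle to the signed sum of its edges. For instance
  ∂[v_0,v_2,v_3] = [v_2,v_3] − [v_0,v_3] + [v_0,v_2],
  ∂[v_1,v_3,v_4] = [v_3,v_4] − [v_1,v_4] + [v_1,v_3].
The 10×10 boundary matrix has rank 6 and Smith normal form diag(1,1,1,1,1,1).

The boundary map ∂_3: C_3 → C_2 sends each 3-simplex σ to the alternating sum Σ_i (−1)^i (σ with its i-th vertex removed). For instance
  ∂[v_0,v_2,v_3,v_4] = [v_2,v_3,v_4] − [v_0,v_3,v_4] + [v_0,v_2,v_4] − [v_0,v_2,v_3],
  ∂[v_1,v_2,v_3,v_4] = [v_2,v_3,v_4] − [v_1,v_3,v_4] + [v_1,v_2,v_4] − [v_1,v_2,v_3].
The 10×5 boundary matrix has rank 4 and Smith normal form diag(1,1,1,1).

From H_k ≅ ker(∂_k) / im(∂_{k+1}) we obtain:

  H_0: rank C_0 − rank ∂_1 = 5 − 4 = 1, and the invariant factors of ∂_1 are all 1, so H_0 = Z.
  H_1: rank ker ∂_1 − rank ∂_2 = (10 − 4) − 6 = 0, and the invariant factors of ∂_2 are all 1, so H_1 = 0.
  H_2: rank ker ∂_2 − rank ∂_3 = (10 − 6) − 4 = 0, and the invariant factors of ∂_3 are all 1, so H_2 = 0.
  H_3: rank ker ∂_3 − rank ∂_4 = (5 − 4) − 0 = 1, and there is no ∂_4, so H_3 = Z.

Hence the Betti numbers are b_0 = 1, b_1 = 0, b_2 = 0, b_3 = 1.

b_0 = 1, b_1 = 0, b_2 = 0, b_3 = 1.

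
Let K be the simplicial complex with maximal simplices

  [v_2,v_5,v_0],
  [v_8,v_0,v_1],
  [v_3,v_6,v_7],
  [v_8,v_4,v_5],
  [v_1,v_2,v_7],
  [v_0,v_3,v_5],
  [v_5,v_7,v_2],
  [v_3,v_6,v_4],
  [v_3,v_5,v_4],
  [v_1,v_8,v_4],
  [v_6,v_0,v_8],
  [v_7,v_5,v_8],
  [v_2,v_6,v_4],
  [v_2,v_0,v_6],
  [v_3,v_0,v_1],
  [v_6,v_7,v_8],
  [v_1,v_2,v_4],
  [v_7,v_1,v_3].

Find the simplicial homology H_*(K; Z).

H_0 = Z,  H_1 = Z^2,  H_2 = Z.

K has 9 vertices, 27 edges, 18 triangles.
rank ∂_0 = 0, rank ∂_1 = 8 ⇒ b_0 = 9 − 0 − 8 = 1; all invariant factors of ∂_1 are 1 so no torsion. So H_0 = Z.
rank ∂_1 = 8, rank ∂_2 = 17 ⇒ b_1 = 27 − 8 − 17 = 2; all invariant factors of ∂_2 are 1 so no torsion. So H_1 = Z^2.
rank ∂_2 = 17, rank ∂_3 = 0 ⇒ b_2 = 18 − 17 − 0 = 1. So H_2 = Z.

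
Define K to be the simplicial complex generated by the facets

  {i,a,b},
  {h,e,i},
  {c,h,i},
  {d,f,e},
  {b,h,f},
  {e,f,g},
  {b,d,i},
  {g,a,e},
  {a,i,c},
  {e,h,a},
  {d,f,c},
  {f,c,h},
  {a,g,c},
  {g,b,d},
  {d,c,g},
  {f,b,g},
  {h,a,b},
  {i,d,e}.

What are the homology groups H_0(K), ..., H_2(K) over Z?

K has 9 vertices, 27 edges, 18 triangles.
rank ∂_0 = 0, rank ∂_1 = 8 ⇒ b_0 = 9 − 0 − 8 = 1; all invariant factors of ∂_1 are 1 so no torsion. So H_0 = Z.
rank ∂_1 = 8, rank ∂_2 = 18 ⇒ b_1 = 27 − 8 − 18 = 1; ∂_2 has invariant factor(s) [2] giving torsion. So H_1 = Z ⊕ Z/2.
rank ∂_2 = 18, rank ∂_3 = 0 ⇒ b_2 = 18 − 18 − 0 = 0. So H_2 = 0.

H_0 ≅ Z,  H_1 ≅ Z ⊕ Z/2,  H_2 = 0.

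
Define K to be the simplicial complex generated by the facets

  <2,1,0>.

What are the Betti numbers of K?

b_0 = 1, b_1 = 0, b_2 = 0.

We work with the vertex ordering 0 < 1 < 2. The simplices of K, each written with vertices in increasing order, are:

  0-simplices (3): [0], [1], [2]
  1-simplices (3): [0,1], [0,2], [1,2]
  2-simplices (1): [0,1,2]

giving chain groups C_0 ≅ Z^3, C_1 ≅ Z^3, C_2 ≅ Z^1.

∂_1: C_1 → C_0 sends each edge [p,q] (with p < q) to q − p. For instance
  ∂[0,1] = [1] − [0].
The 3×3 boundary matrix has rank 2 and Smith normal form diag(1,1).

∂_2: C_2 → C_1 maps a triangle to the signed sum of its edges. For instance
  ∂[0,1,2] = [1,2] − [0,2] + [0,1].
This gives a 3×1 integer matrix of rank 1; reducing to Smith normal form yields diagonal entries (1).

From H_k ≅ ker(∂_k) / im(∂_{k+1}) we obtain:

  H_0: rank C_0 − rank ∂_1 = 3 − 2 = 1, and the invariant factors of ∂_1 are all 1, so H_0 = Z.
  H_1: rank ker ∂_1 − rank ∂_2 = (3 − 2) − 1 = 0, and the invariant factors of ∂_2 are all 1, so H_1 = 0.
  H_2: rank ker ∂_2 − rank ∂_3 = (1 − 1) − 0 = 0, and there is no ∂_3, so H_2 = 0.

(K is a triangulation of the 2-simplex.)

Hence the Betti numbers are b_0 = 1, b_1 = 0, b_2 = 0.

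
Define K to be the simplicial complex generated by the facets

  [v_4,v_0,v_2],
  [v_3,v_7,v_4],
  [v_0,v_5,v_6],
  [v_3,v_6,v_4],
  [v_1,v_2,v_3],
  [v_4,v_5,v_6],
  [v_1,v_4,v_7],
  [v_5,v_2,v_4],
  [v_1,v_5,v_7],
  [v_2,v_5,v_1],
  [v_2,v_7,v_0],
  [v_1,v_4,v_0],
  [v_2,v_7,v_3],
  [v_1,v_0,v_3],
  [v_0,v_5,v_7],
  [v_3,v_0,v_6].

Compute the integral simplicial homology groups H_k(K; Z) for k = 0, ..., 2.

K has 8 vertices, 24 edges, 16 triangles.
rank ∂_0 = 0, rank ∂_1 = 7 ⇒ b_0 = 8 − 0 − 7 = 1; all invariant factors of ∂_1 are 1 so no torsion. So H_0 = Z.
rank ∂_1 = 7, rank ∂_2 = 15 ⇒ b_1 = 24 − 7 − 15 = 2; all invariant factors of ∂_2 are 1 so no torsion. So H_1 = Z^2.
rank ∂_2 = 15, rank ∂_3 = 0 ⇒ b_2 = 16 − 15 − 0 = 1. So H_2 = Z.

H_0 = Z,  H_1 = Z^2,  H_2 = Z.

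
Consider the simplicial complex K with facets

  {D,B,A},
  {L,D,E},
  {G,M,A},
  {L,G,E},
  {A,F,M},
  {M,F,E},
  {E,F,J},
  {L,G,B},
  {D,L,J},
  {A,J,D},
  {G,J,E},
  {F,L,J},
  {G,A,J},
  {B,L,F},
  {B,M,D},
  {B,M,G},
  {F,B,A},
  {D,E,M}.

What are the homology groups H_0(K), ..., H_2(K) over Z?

Order the vertices as A < B < D < E < F < G < J < L < M. Listing each simplex with vertices in this order, K has dimension 2 with simplices:

  0-simplices (9): A, B, D, E, F, G, J, L, M
  1-simplices (27): AB, AD, AF, AG, AJ, AM, BD, BF, BG, BL, BM, DE, DJ, DL, DM, EF, EG, EJ, EL, EM, FJ, FL, FM, GJ, GL, GM, JL
  2-simplices (18): ABD, ABF, ADJ, AFM, AGJ, AGM, BDM, BFL, BGL, BGM, DEL, DEM, DJL, EFJ, EFM, EGJ, EGL, FJL

giving chain groups C_0 ≅ Z^9, C_1 ≅ Z^27, C_2 ≅ Z^18.

The boundary map ∂_1: C_1 → C_0 maps an edge to its endpoints' difference, ∂[p,q] = q − p. For instance
  ∂AF = F − A.
This gives a 9×27 integer matrix of rank 8; reducing to Smith normal form yields diagonal entries (1,1,1,1,1,1,1,1).

The boundary map ∂_2: C_2 → C_1 sends each 2-simplex [p,q,r] to [q,r] − [p,r] + [p,q]. For instance
  ∂EFJ = FJ − EJ + EF,
  ∂DJL = JL − DL + DJ.
The resulting 27×18 matrix has rank 18, and its Smith normal form has invariant factors (1,1,1,1,1,1,1,1,1,1,1,1,1,1,1,1,1,2).

Now H_k = ker ∂_k / im ∂_{k+1}, so:

  H_0: rank C_0 − rank ∂_1 = 9 − 8 = 1, and the invariant factors of ∂_1 are all 1, so H_0 = Z.
  H_1: rank ker ∂_1 − rank ∂_2 = (27 − 8) − 18 = 1, and ∂_2 has invariant factor 2 > 1, so H_1 = Z ⊕ Z/2.
  H_2: rank ker ∂_2 − rank ∂_3 = (18 − 18) − 0 = 0, and there is no ∂_3, so H_2 = 0.

As a check, the Euler characteristic is 9 − 27 + 18 = 0, which agrees with 1 − 1 + 0 = 0.
(K is a triangulation of the Klein bottle.)

H_0 = Z,  H_1 = Z ⊕ Z/2,  H_2 = 0.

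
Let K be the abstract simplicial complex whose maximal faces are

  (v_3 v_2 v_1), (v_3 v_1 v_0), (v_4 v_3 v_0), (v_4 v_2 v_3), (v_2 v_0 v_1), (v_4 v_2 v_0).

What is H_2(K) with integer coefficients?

H_2 = Z.

Fix the vertex order v_0 < v_1 < v_2 < v_3 < v_4 and write every simplex with vertices in increasing order. Then dim K = 2 and the simplices of K are:

  0-simplices (5): [v_0], [v_1], [v_2], [v_3], [v_4]
  1-simplices (9): [v_0,v_1], [v_0,v_2], [v_0,v_3], [v_0,v_4], [v_1,v_2], [v_1,v_3], [v_2,v_3], [v_2,v_4], [v_3,v_4]
  2-simplices (6): [v_0,v_1,v_2], [v_0,v_1,v_3], [v_0,v_2,v_4], [v_0,v_3,v_4], [v_1,v_2,v_3], [v_2,v_3,v_4]

so the chain groups are C_0 ≅ Z^5, C_1 ≅ Z^9, C_2 ≅ Z^6.

∂_1: C_1 → C_0 is given by ∂[p,q] = [q] − [p].
The resulting 5×9 matrix has rank 4, and its Smith normal form has invariant factors (1,1,1,1).

The boundary map ∂_2: C_2 → C_1 acts by ∂[p,q,r] = [q,r] − [p,r] + [p,q]. For instance
  ∂[v_1,v_2,v_3] = [v_2,v_3] − [v_1,v_3] + [v_1,v_2],
  ∂[v_0,v_3,v_4] = [v_3,v_4] − [v_0,v_4] + [v_0,v_3].
The 9×6 boundary matrix has rank 5 and Smith normal form diag(1,1,1,1,1).

From H_k ≅ ker(∂_k) / im(∂_{k+1}) we obtain:

  H_2: rank ker ∂_2 − rank ∂_3 = (6 − 5) − 0 = 1, and there is no ∂_3, so H_2 = Z.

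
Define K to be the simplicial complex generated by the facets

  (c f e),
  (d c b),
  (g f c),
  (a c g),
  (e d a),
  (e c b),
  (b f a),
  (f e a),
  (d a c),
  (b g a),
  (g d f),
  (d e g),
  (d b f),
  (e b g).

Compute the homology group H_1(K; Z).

H_1 = Z^2.

K has 7 vertices, 21 edges, 14 triangles.
rank ∂_1 = 6, rank ∂_2 = 13 ⇒ b_1 = 21 − 6 − 13 = 2; all invariant factors of ∂_2 are 1 so no torsion. So H_1 = Z^2.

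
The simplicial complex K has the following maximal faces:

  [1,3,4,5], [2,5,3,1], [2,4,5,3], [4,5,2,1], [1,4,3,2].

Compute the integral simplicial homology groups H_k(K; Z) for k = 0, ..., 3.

K has 5 vertices, 10 edges, 10 triangles, 5 3-simplices.
rank ∂_0 = 0, rank ∂_1 = 4 ⇒ b_0 = 5 − 0 − 4 = 1; all invariant factors of ∂_1 are 1 so no torsion. So H_0 = Z.
rank ∂_1 = 4, rank ∂_2 = 6 ⇒ b_1 = 10 − 4 − 6 = 0; all invariant factors of ∂_2 are 1 so no torsion. So H_1 = 0.
rank ∂_2 = 6, rank ∂_3 = 4 ⇒ b_2 = 10 − 6 − 4 = 0; all invariant factors of ∂_3 are 1 so no torsion. So H_2 = 0.
rank ∂_3 = 4, rank ∂_4 = 0 ⇒ b_3 = 5 − 4 − 0 = 1. So H_3 = Z.

H_0 ≅ Z,  H_1 = 0,  H_2 = 0,  H_3 ≅ Z.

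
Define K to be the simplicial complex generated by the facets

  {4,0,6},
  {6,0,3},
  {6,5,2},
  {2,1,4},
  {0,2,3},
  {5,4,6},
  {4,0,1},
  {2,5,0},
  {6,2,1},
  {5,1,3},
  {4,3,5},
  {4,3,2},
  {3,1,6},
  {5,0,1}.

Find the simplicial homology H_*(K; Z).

H_0 ≅ Z,  H_1 ≅ Z^2,  H_2 ≅ Z.

Order the vertices as 0 < 1 < 2 < 3 < 4 < 5 < 6. Listing each simplex with vertices in this order, K has dimension 2 with simplices:

  0-simplices (7): [0], [1], [2], [3], [4], [5], [6]
  1-simplices (21): [0,1], [0,2], [0,3], [0,4], [0,5], [0,6], [1,2], [1,3], [1,4], [1,5], [1,6], [2,3], [2,4], [2,5], [2,6], [3,4], [3,5], [3,6], [4,5], [4,6], [5,6]
  2-simplices (14): [0,1,4], [0,1,5], [0,2,3], [0,2,5], [0,3,6], [0,4,6], [1,2,4], [1,2,6], [1,3,5], [1,3,6], [2,3,4], [2,5,6], [3,4,5], [4,5,6]

giving chain groups C_0 ≅ Z^7, C_1 ≅ Z^21, C_2 ≅ Z^14.

Boundary ∂_1: C_1 → C_0 sends each edge [p,q] (with p < q) to q − p. For instance
  ∂[1,4] = [4] − [1].
This gives a 7×21 integer matrix of rank 6; reducing to Smith normal form yields diagonal entries (1,1,1,1,1,1).

The boundary map ∂_2: C_2 → C_1 sends each 2-simplex [p,q,r] to [q,r] − [p,r] + [p,q]. For instance
  ∂[0,2,3] = [2,3] − [0,3] + [0,2],
  ∂[4,5,6] = [5,6] − [4,6] + [4,5].
As a 21×14 matrix over Z this has rank 13, with invariant factors (1,1,1,1,1,1,1,1,1,1,1,1,1).

Now H_k = ker ∂_k / im ∂_{k+1}, so:

  H_0: rank C_0 − rank ∂_1 = 7 − 6 = 1, and the invariant factors of ∂_1 are all 1, so H_0 = Z.
  H_1: rank ker ∂_1 − rank ∂_2 = (21 − 6) − 13 = 2, and the invariant factors of ∂_2 are all 1, so H_1 = Z^2.
  H_2: rank ker ∂_2 − rank ∂_3 = (14 − 13) − 0 = 1, and there is no ∂_3, so H_2 = Z.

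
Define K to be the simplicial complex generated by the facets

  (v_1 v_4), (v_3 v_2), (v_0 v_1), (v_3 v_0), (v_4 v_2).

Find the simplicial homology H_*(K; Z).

H_0 ≅ Z,  H_1 ≅ Z.

K has 5 vertices, 5 edges.
rank ∂_0 = 0, rank ∂_1 = 4 ⇒ b_0 = 5 − 0 − 4 = 1; all invariant factors of ∂_1 are 1 so no torsion. So H_0 = Z.
rank ∂_1 = 4, rank ∂_2 = 0 ⇒ b_1 = 5 − 4 − 0 = 1. So H_1 = Z.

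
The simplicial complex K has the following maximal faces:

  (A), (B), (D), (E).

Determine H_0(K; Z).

Order the vertices as A < B < D < E. Listing each simplex with vertices in this order, K has dimension 0 with simplices:

  0-simplices (4): A, B, D, E

so the chain groups are C_0 ≅ Z^4.

Computing H_k = (kernel of ∂_k) / (image of ∂_{k+1}):

  H_0: rank C_0 − rank ∂_1 = 4 − 0 = 4, and there is no ∂_1, so H_0 ≅ Z^4.

(K is a triangulation of a set of 4 points.)

H_0 = Z^4.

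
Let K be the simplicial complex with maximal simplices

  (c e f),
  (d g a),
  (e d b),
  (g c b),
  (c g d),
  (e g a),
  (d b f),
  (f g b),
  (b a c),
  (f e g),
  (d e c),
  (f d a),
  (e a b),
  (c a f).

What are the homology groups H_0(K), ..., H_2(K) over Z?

H_0 ≅ Z,  H_1 ≅ Z^2,  H_2 ≅ Z.

We work with the vertex ordering a < b < c < d < e < f < g. The simplices of K, each written with vertices in increasing order, are:

  0-simplices (7): a, b, c, d, e, f, g
  1-simplices (21): ab, ac, ad, ae, af, ag, bc, bd, be, bf, bg, cd, ce, cf, cg, de, df, dg, ef, eg, fg
  2-simplices (14): abc, abe, acf, adf, adg, aeg, bcg, bde, bdf, bfg, cde, cdg, cef, efg

so the chain groups are C_0 ≅ Z^7, C_1 ≅ Z^21, C_2 ≅ Z^14.

The boundary map ∂_1: C_1 → C_0 maps an edge to its endpoints' difference, ∂[p,q] = q − p. For instance
  ∂cg = g − c.
The resulting 7×21 matrix has rank 6, and its Smith normal form has invariant factors (1,1,1,1,1,1).

Boundary ∂_2: C_2 → C_1 sends each 2-simplex [p,q,r] to [q,r] − [p,r] + [p,q]. For instance
  ∂abe = be − ae + ab,
  ∂acf = cf − af + ac.
The resulting 21×14 matrix has rank 13, and its Smith normal form has invariant factors (1,1,1,1,1,1,1,1,1,1,1,1,1).

Computing H_k = (kernel of ∂_k) / (image of ∂_{k+1}):

  H_0: rank C_0 − rank ∂_1 = 7 − 6 = 1, and the invariant factors of ∂_1 are all 1, so H_0 ≅ Z.
  H_1: rank ker ∂_1 − rank ∂_2 = (21 − 6) − 13 = 2, and the invariant factors of ∂_2 are all 1, so H_1 ≅ Z^2.
  H_2: rank ker ∂_2 − rank ∂_3 = (14 − 13) − 0 = 1, and there is no ∂_3, so H_2 ≅ Z.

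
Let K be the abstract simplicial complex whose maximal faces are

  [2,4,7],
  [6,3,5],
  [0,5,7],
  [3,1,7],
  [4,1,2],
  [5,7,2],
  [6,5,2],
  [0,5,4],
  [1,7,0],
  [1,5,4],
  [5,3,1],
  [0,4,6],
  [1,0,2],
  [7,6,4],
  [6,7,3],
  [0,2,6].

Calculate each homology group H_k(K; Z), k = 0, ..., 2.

H_0 = Z,  H_1 = Z^2,  H_2 = Z.

Take the total order 0 < 1 < 2 < 3 < 4 < 5 < 6 < 7 on the vertex set. Then K (dimension 2) consists of the simplices:

  0-simplices (8): [0], [1], [2], [3], [4], [5], [6], [7]
  1-simplices (24): (24 of them)
  2-simplices (16): [0,1,2], [0,1,7], [0,2,6], [0,4,5], [0,4,6], [0,5,7], [1,2,4], [1,3,5], [1,3,7], [1,4,5], [2,4,7], [2,5,6], [2,5,7], [3,5,6], [3,6,7], [4,6,7]

Hence C_0 ≅ Z^8, C_1 ≅ Z^24, C_2 ≅ Z^16.

∂_1: C_1 → C_0 maps an edge to its endpoints' difference, ∂[p,q] = q − p. For instance
  ∂[1,5] = [5] − [1].
The resulting 8×24 matrix has rank 7, and its Smith normal form has invariant factors (1,1,1,1,1,1,1).

Boundary ∂_2: C_2 → C_1 acts by ∂[p,q,r] = [q,r] − [p,r] + [p,q]. For instance
  ∂[3,6,7] = [6,7] − [3,7] + [3,6],
  ∂[4,6,7] = [6,7] − [4,7] + [4,6].
The resulting 24×16 matrix has rank 15, and its Smith normal form has invariant factors (1,1,1,1,1,1,1,1,1,1,1,1,1,1,1).

Reading off H_k = ker ∂_k / im ∂_{k+1}:

  H_0: rank C_0 − rank ∂_1 = 8 − 7 = 1, and the invariant factors of ∂_1 are all 1, so H_0 ≅ Z.
  H_1: rank ker ∂_1 − rank ∂_2 = (24 − 7) − 15 = 2, and the invariant factors of ∂_2 are all 1, so H_1 ≅ Z^2.
  H_2: rank ker ∂_2 − rank ∂_3 = (16 − 15) − 0 = 1, and there is no ∂_3, so H_2 ≅ Z.

As a check, the Euler characteristic is 8 − 24 + 16 = 0, which agrees with 1 − 2 + 1 = 0.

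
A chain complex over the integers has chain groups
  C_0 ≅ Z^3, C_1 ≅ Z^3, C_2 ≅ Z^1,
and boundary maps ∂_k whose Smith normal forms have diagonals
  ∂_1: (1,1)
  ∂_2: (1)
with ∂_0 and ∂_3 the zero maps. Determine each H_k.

H_0 = Z,  H_1 = 0,  H_2 = 0.

H_0: b_0 = 3 − 0 − 2 = 1; torsion from ∂_1 factors > 1: none. So H_0 = Z.
H_1: b_1 = 3 − 2 − 1 = 0; torsion from ∂_2 factors > 1: none. So H_1 = 0.
H_2: b_2 = 1 − 1 − 0 = 0; torsion from ∂_3 factors > 1: none. So H_2 = 0.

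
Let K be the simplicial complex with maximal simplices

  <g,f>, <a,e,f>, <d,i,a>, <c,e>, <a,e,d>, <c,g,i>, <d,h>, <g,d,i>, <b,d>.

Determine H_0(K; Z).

We work with the vertex ordering a < b < c < d < e < f < g < h < i. The simplices of K, each written with vertices in increasing order, are:

  0-simplices (9): a, b, c, d, e, f, g, h, i
  1-simplices (15): ad, ae, af, ai, bd, ce, cg, ci, de, dg, dh, di, ef, fg, gi
  2-simplices (5): ade, adi, aef, cgi, dgi

so the chain groups are C_0 ≅ Z^9, C_1 ≅ Z^15, C_2 ≅ Z^5.

The boundary map ∂_1: C_1 → C_0 is given by ∂[p,q] = [q] − [p]. For instance
  ∂ef = f − e.
This gives a 9×15 integer matrix of rank 8; reducing to Smith normal form yields diagonal entries (1,1,1,1,1,1,1,1).

∂_2: C_2 → C_1 sends each 2-simplex [p,q,r] to [q,r] − [p,r] + [p,q]. For instance
  ∂ade = de − ae + ad,
  ∂aef = ef − af + ae.
The 15×5 boundary matrix has rank 5 and Smith normal form diag(1,1,1,1,1).

Reading off H_k = ker ∂_k / im ∂_{k+1}:

  H_0: rank C_0 − rank ∂_1 = 9 − 8 = 1, and the invariant factors of ∂_1 are all 1, so H_0 ≅ Z.

H_0 ≅ Z.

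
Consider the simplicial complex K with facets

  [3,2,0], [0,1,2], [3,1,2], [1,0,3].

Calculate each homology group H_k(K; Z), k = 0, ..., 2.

Take the total order 0 < 1 < 2 < 3 on the vertex set. Then K (dimension 2) consists of the simplices:

  0-simplices (4): [0], [1], [2], [3]
  1-simplices (6): [0,1], [0,2], [0,3], [1,2], [1,3], [2,3]
  2-simplices (4): [0,1,2], [0,1,3], [0,2,3], [1,2,3]

giving chain groups C_0 ≅ Z^4, C_1 ≅ Z^6, C_2 ≅ Z^4.

∂_1: C_1 → C_0 maps an edge to its endpoints' difference, ∂[p,q] = q − p. For instance
  ∂[0,3] = [3] − [0].
As a 4×6 matrix over Z this has rank 3, with invariant factors (1,1,1).

Boundary ∂_2: C_2 → C_1 sends each 2-simplex [p,q,r] to [q,r] − [p,r] + [p,q]. For instance
  ∂[0,2,3] = [2,3] − [0,3] + [0,2],
  ∂[1,2,3] = [2,3] − [1,3] + [1,2].
This gives a 6×4 integer matrix of rank 3; reducing to Smith normal form yields diagonal entries (1,1,1).

Computing H_k = (kernel of ∂_k) / (image of ∂_{k+1}):

  H_0: rank C_0 − rank ∂_1 = 4 − 3 = 1, and the invariant factors of ∂_1 are all 1, so H_0 ≅ Z.
  H_1: rank ker ∂_1 − rank ∂_2 = (6 − 3) − 3 = 0, and the invariant factors of ∂_2 are all 1, so H_1 ≅ 0.
  H_2: rank ker ∂_2 − rank ∂_3 = (4 − 3) − 0 = 1, and there is no ∂_3, so H_2 ≅ Z.

As a check, the Euler characteristic is 4 − 6 + 4 = 2, which agrees with 1 − 0 + 1 = 2.
(K is a triangulation of the 2-sphere S^2.)

H_0 = Z,  H_1 = 0,  H_2 = Z.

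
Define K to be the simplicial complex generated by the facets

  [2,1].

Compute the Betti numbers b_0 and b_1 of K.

We work with the vertex ordering 1 < 2. The simplices of K, each written with vertices in increasing order, are:

  0-simplices (2): [1], [2]
  1-simplices (1): [1,2]

so the chain groups are C_0 ≅ Z^2, C_1 ≅ Z^1.

∂_1: C_1 → C_0 maps an edge to its endpoints' difference, ∂[p,q] = q − p. For instance
  ∂[1,2] = [2] − [1].
As a 2×1 matrix over Z this has rank 1, with invariant factors (1).

From H_k ≅ ker(∂_k) / im(∂_{k+1}) we obtain:

  H_0: rank C_0 − rank ∂_1 = 2 − 1 = 1, and the invariant factors of ∂_1 are all 1, so H_0 ≅ Z.
  H_1: rank ker ∂_1 − rank ∂_2 = (1 − 1) − 0 = 0, and there is no ∂_2, so H_1 ≅ 0.

Hence the Betti numbers are b_0 = 1, b_1 = 0.

b_0 = 1, b_1 = 0.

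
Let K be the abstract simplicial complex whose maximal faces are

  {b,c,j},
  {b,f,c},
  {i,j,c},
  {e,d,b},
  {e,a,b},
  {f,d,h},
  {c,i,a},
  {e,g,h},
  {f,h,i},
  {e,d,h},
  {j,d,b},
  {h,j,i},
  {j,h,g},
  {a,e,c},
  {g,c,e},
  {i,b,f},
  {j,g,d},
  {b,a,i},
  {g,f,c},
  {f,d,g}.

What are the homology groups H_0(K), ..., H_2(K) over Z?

Order the vertices as a < b < c < d < e < f < g < h < i < j. Listing each simplex with vertices in this order, K has dimension 2 with simplices:

  0-simplices (10): a, b, c, d, e, f, g, h, i, j
  1-simplices (30): ab, ac, ae, ai, bc, bd, be, bf, bi, bj, ce, cf, cg, ci, cj, de, df, dg, dh, dj, eg, eh, fg, fh, fi, gh, gj, hi, hj, ij
  2-simplices (20): abe, abi, ace, aci, bcf, bcj, bde, bdj, bfi, ceg, cfg, cij, deh, dfg, dfh, dgj, egh, fhi, ghj, hij

Hence C_0 ≅ Z^10, C_1 ≅ Z^30, C_2 ≅ Z^20.

Boundary ∂_1: C_1 → C_0 is given by ∂[p,q] = [q] − [p]. For instance
  ∂ai = i − a.
The 10×30 boundary matrix has rank 9 and Smith normal form diag(1,1,1,1,1,1,1,1,1).

Boundary ∂_2: C_2 → C_1 maps a triangle to the signed sum of its edges. For instance
  ∂bcj = cj − bj + bc,
  ∂hij = ij − hj + hi.
The resulting 30×20 matrix has rank 20, and its Smith normal form has invariant factors (1,1,1,1,1,1,1,1,1,1,1,1,1,1,1,1,1,1,1,2).

Now H_k = ker ∂_k / im ∂_{k+1}, so:

  H_0: rank C_0 − rank ∂_1 = 10 − 9 = 1, and the invariant factors of ∂_1 are all 1, so H_0 = Z.
  H_1: rank ker ∂_1 − rank ∂_2 = (30 − 9) − 20 = 1, and ∂_2 has invariant factor 2 > 1, so H_1 = Z ⊕ Z/2Z.
  H_2: rank ker ∂_2 − rank ∂_3 = (20 − 20) − 0 = 0, and there is no ∂_3, so H_2 = 0.

As a check, the Euler characteristic is 10 − 30 + 20 = 0, which agrees with 1 − 1 + 0 = 0.

H_0 ≅ Z,  H_1 ≅ Z ⊕ Z/2Z,  H_2 = 0.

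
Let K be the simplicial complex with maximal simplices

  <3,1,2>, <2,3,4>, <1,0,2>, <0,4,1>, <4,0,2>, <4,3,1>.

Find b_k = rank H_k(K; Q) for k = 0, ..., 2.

b_0 = 1, b_1 = 0, b_2 = 1.

We work with the vertex ordering 0 < 1 < 2 < 3 < 4. The simplices of K, each written with vertices in increasing order, are:

  0-simplices (5): [0], [1], [2], [3], [4]
  1-simplices (9): [0,1], [0,2], [0,4], [1,2], [1,3], [1,4], [2,3], [2,4], [3,4]
  2-simplices (6): [0,1,2], [0,1,4], [0,2,4], [1,2,3], [1,3,4], [2,3,4]

Hence C_0 ≅ Z^5, C_1 ≅ Z^9, C_2 ≅ Z^6.

∂_1: C_1 → C_0 is given by ∂[p,q] = [q] − [p]. For instance
  ∂[3,4] = [4] − [3].
The resulting 5×9 matrix has rank 4, and its Smith normal form has invariant factors (1,1,1,1).

Boundary ∂_2: C_2 → C_1 maps a triangle to the signed sum of its edges. For instance
  ∂[0,1,2] = [1,2] − [0,2] + [0,1],
  ∂[0,1,4] = [1,4] − [0,4] + [0,1].
The 9×6 boundary matrix has rank 5 and Smith normal form diag(1,1,1,1,1).

From H_k ≅ ker(∂_k) / im(∂_{k+1}) we obtain:

  H_0: rank C_0 − rank ∂_1 = 5 − 4 = 1, and the invariant factors of ∂_1 are all 1, so H_0 ≅ Z.
  H_1: rank ker ∂_1 − rank ∂_2 = (9 − 4) − 5 = 0, and the invariant factors of ∂_2 are all 1, so H_1 ≅ 0.
  H_2: rank ker ∂_2 − rank ∂_3 = (6 − 5) − 0 = 1, and there is no ∂_3, so H_2 ≅ Z.

Hence the Betti numbers are b_0 = 1, b_1 = 0, b_2 = 1.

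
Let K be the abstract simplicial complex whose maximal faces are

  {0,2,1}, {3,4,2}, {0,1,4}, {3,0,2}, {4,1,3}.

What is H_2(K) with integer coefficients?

We work with the vertex ordering 0 < 1 < 2 < 3 < 4. The simplices of K, each written with vertices in increasing order, are:

  0-simplices (5): [0], [1], [2], [3], [4]
  1-simplices (10): [0,1], [0,2], [0,3], [0,4], [1,2], [1,3], [1,4], [2,3], [2,4], [3,4]
  2-simplices (5): [0,1,2], [0,1,4], [0,2,3], [1,3,4], [2,3,4]

so the chain groups are C_0 ≅ Z^5, C_1 ≅ Z^10, C_2 ≅ Z^5.

The boundary map ∂_1: C_1 → C_0 is given by ∂[p,q] = [q] − [p]. For instance
  ∂[3,4] = [4] − [3].
This gives a 5×10 integer matrix of rank 4; reducing to Smith normal form yields diagonal entries (1,1,1,1).

∂_2: C_2 → C_1 acts by ∂[p,q,r] = [q,r] − [p,r] + [p,q]. For instance
  ∂[1,3,4] = [3,4] − [1,4] + [1,3],
  ∂[0,2,3] = [2,3] − [0,3] + [0,2].
This gives a 10×5 integer matrix of rank 5; reducing to Smith normal form yields diagonal entries (1,1,1,1,1).

From H_k ≅ ker(∂_k) / im(∂_{k+1}) we obtain:

  H_2: rank ker ∂_2 − rank ∂_3 = (5 − 5) − 0 = 0, and there is no ∂_3, so H_2 = 0.

H_2 = 0.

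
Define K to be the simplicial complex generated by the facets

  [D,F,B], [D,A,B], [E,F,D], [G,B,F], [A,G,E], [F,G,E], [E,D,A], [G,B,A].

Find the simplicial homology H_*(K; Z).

H_0 ≅ Z,  H_1 = 0,  H_2 ≅ Z.

We work with the vertex ordering A < B < D < E < F < G. The simplices of K, each written with vertices in increasing order, are:

  0-simplices (6): A, B, D, E, F, G
  1-simplices (12): AB, AD, AE, AG, BD, BF, BG, DE, DF, EF, EG, FG
  2-simplices (8): ABD, ABG, ADE, AEG, BDF, BFG, DEF, EFG

giving chain groups C_0 ≅ Z^6, C_1 ≅ Z^12, C_2 ≅ Z^8.

The boundary map ∂_1: C_1 → C_0 sends each edge [p,q] (with p < q) to q − p.
This gives a 6×12 integer matrix of rank 5; reducing to Smith normal form yields diagonal entries (1,1,1,1,1).

The boundary map ∂_2: C_2 → C_1 acts by ∂[p,q,r] = [q,r] − [p,r] + [p,q]. For instance
  ∂ABG = BG − AG + AB,
  ∂AEG = EG − AG + AE.
The 12×8 boundary matrix has rank 7 and Smith normal form diag(1,1,1,1,1,1,1).

Computing H_k = (kernel of ∂_k) / (image of ∂_{k+1}):

  H_0: rank C_0 − rank ∂_1 = 6 − 5 = 1, and the invariant factors of ∂_1 are all 1, so H_0 = Z.
  H_1: rank ker ∂_1 − rank ∂_2 = (12 − 5) − 7 = 0, and the invariant factors of ∂_2 are all 1, so H_1 = 0.
  H_2: rank ker ∂_2 − rank ∂_3 = (8 − 7) − 0 = 1, and there is no ∂_3, so H_2 = Z.

As a check, the Euler characteristic is 6 − 12 + 8 = 2, which agrees with 1 − 0 + 1 = 2.
(K is a triangulation of the 2-sphere S^2.)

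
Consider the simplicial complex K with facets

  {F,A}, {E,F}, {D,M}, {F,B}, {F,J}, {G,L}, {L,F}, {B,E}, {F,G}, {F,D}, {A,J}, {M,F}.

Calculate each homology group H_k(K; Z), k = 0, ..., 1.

We work with the vertex ordering A < B < D < E < F < G < J < L < M. The simplices of K, each written with vertices in increasing order, are:

  0-simplices (9): A, B, D, E, F, G, J, L, M
  1-simplices (12): AF, AJ, BE, BF, DF, DM, EF, FG, FJ, FL, FM, GL

giving chain groups C_0 ≅ Z^9, C_1 ≅ Z^12.

The boundary map ∂_1: C_1 → C_0 is given by ∂[p,q] = [q] − [p]. For instance
  ∂FM = M − F.
This gives a 9×12 integer matrix of rank 8; reducing to Smith normal form yields diagonal entries (1,1,1,1,1,1,1,1).

Now H_k = ker ∂_k / im ∂_{k+1}, so:

  H_0: rank C_0 − rank ∂_1 = 9 − 8 = 1, and the invariant factors of ∂_1 are all 1, so H_0 ≅ Z.
  H_1: rank ker ∂_1 − rank ∂_2 = (12 − 8) − 0 = 4, and there is no ∂_2, so H_1 ≅ Z^4.

As a check, the Euler characteristic is 9 − 12 = -3, which agrees with 1 − 4 = -3.

H_0 = Z,  H_1 = Z^4.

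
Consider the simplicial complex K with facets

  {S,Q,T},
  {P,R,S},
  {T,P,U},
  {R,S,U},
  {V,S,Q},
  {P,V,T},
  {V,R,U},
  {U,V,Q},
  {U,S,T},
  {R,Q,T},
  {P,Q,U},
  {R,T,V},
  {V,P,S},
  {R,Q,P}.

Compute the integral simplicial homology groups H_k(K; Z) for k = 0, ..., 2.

H_0 ≅ Z,  H_1 ≅ Z^2,  H_2 ≅ Z.

We work with the vertex ordering P < Q < R < S < T < U < V. The simplices of K, each written with vertices in increasing order, are:

  0-simplices (7): P, Q, R, S, T, U, V
  1-simplices (21): PQ, PR, PS, PT, PU, PV, QR, QS, QT, QU, QV, RS, RT, RU, RV, ST, SU, SV, TU, TV, UV
  2-simplices (14): PQR, PQU, PRS, PSV, PTU, PTV, QRT, QST, QSV, QUV, RSU, RTV, RUV, STU

so the chain groups are C_0 ≅ Z^7, C_1 ≅ Z^21, C_2 ≅ Z^14.

The boundary map ∂_1: C_1 → C_0 is given by ∂[p,q] = [q] − [p]. For instance
  ∂QU = U − Q.
This gives a 7×21 integer matrix of rank 6; reducing to Smith normal form yields diagonal entries (1,1,1,1,1,1).

Boundary ∂_2: C_2 → C_1 sends each 2-simplex [p,q,r] to [q,r] − [p,r] + [p,q]. For instance
  ∂QRT = RT − QT + QR,
  ∂STU = TU − SU + ST.
The 21×14 boundary matrix has rank 13 and Smith normal form diag(1,1,1,1,1,1,1,1,1,1,1,1,1).

From H_k ≅ ker(∂_k) / im(∂_{k+1}) we obtain:

  H_0: rank C_0 − rank ∂_1 = 7 − 6 = 1, and the invariant factors of ∂_1 are all 1, so H_0 ≅ Z.
  H_1: rank ker ∂_1 − rank ∂_2 = (21 − 6) − 13 = 2, and the invariant factors of ∂_2 are all 1, so H_1 ≅ Z^2.
  H_2: rank ker ∂_2 − rank ∂_3 = (14 − 13) − 0 = 1, and there is no ∂_3, so H_2 ≅ Z.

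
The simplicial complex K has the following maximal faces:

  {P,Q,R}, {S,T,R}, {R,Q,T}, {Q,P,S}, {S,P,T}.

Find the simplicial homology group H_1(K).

H_1 = Z.

Order the vertices as P < Q < R < S < T. Listing each simplex with vertices in this order, K has dimension 2 with simplices:

  0-simplices (5): P, Q, R, S, T
  1-simplices (10): PQ, PR, PS, PT, QR, QS, QT, RS, RT, ST
  2-simplices (5): PQR, PQS, PST, QRT, RST

giving chain groups C_0 ≅ Z^5, C_1 ≅ Z^10, C_2 ≅ Z^5.

Boundary ∂_1: C_1 → C_0 is given by ∂[p,q] = [q] − [p]. For instance
  ∂PR = R − P.
The resulting 5×10 matrix has rank 4, and its Smith normal form has invariant factors (1,1,1,1).

∂_2: C_2 → C_1 acts by ∂[p,q,r] = [q,r] − [p,r] + [p,q]. For instance
  ∂QRT = RT − QT + QR,
  ∂PST = ST − PT + PS.
The resulting 10×5 matrix has rank 5, and its Smith normal form has invariant factors (1,1,1,1,1).

Computing H_k = (kernel of ∂_k) / (image of ∂_{k+1}):

  H_1: rank ker ∂_1 − rank ∂_2 = (10 − 4) − 5 = 1, and the invariant factors of ∂_2 are all 1, so H_1 = Z.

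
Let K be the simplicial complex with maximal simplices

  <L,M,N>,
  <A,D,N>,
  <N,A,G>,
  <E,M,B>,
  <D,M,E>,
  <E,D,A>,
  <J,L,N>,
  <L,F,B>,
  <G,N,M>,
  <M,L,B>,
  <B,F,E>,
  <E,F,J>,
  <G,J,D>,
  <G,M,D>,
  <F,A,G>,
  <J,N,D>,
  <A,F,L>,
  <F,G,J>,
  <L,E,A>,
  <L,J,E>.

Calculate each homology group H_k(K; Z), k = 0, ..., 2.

H_0 = Z,  H_1 = Z × Z/2,  H_2 = 0.

K has 10 vertices, 30 edges, 20 triangles.
rank ∂_0 = 0, rank ∂_1 = 9 ⇒ b_0 = 10 − 0 − 9 = 1; all invariant factors of ∂_1 are 1 so no torsion. So H_0 ≅ Z.
rank ∂_1 = 9, rank ∂_2 = 20 ⇒ b_1 = 30 − 9 − 20 = 1; ∂_2 has invariant factor(s) [2] giving torsion. So H_1 ≅ Z × Z/2.
rank ∂_2 = 20, rank ∂_3 = 0 ⇒ b_2 = 20 − 20 − 0 = 0. So H_2 ≅ 0.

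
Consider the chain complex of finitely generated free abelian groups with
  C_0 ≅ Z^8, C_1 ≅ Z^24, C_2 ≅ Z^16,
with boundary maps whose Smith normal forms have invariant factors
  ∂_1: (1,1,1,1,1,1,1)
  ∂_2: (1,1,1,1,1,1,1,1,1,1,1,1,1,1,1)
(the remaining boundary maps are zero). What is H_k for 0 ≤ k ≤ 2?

H_0: b_0 = 8 − 0 − 7 = 1; torsion from ∂_1 factors > 1: none. So H_0 ≅ Z.
H_1: b_1 = 24 − 7 − 15 = 2; torsion from ∂_2 factors > 1: none. So H_1 ≅ Z^2.
H_2: b_2 = 16 − 15 − 0 = 1; torsion from ∂_3 factors > 1: none. So H_2 ≅ Z.

H_0 ≅ Z,  H_1 ≅ Z^2,  H_2 ≅ Z.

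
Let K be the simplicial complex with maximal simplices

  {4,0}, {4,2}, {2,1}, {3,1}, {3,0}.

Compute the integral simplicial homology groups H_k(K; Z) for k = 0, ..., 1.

H_0 ≅ Z,  H_1 ≅ Z.

Fix the vertex order 0 < 1 < 2 < 3 < 4 and write every simplex with vertices in increasing order. Then dim K = 1 and the simplices of K are:

  0-simplices (5): [0], [1], [2], [3], [4]
  1-simplices (5): [0,3], [0,4], [1,2], [1,3], [2,4]

so the chain groups are C_0 ≅ Z^5, C_1 ≅ Z^5.

∂_1: C_1 → C_0 sends each edge [p,q] (with p < q) to q − p. For instance
  ∂[0,4] = [4] − [0].
This gives a 5×5 integer matrix of rank 4; reducing to Smith normal form yields diagonal entries (1,1,1,1).

Reading off H_k = ker ∂_k / im ∂_{k+1}:

  H_0: rank C_0 − rank ∂_1 = 5 − 4 = 1, and the invariant factors of ∂_1 are all 1, so H_0 = Z.
  H_1: rank ker ∂_1 − rank ∂_2 = (5 − 4) − 0 = 1, and there is no ∂_2, so H_1 = Z.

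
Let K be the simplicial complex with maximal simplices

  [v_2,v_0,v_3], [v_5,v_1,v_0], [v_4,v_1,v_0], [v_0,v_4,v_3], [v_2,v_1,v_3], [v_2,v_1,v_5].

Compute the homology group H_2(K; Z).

We work with the vertex ordering v_0 < v_1 < v_2 < v_3 < v_4 < v_5. The simplices of K, each written with vertices in increasing order, are:

  0-simplices (6): [v_0], [v_1], [v_2], [v_3], [v_4], [v_5]
  1-simplices (12): [v_0,v_1], [v_0,v_2], [v_0,v_3], [v_0,v_4], [v_0,v_5], [v_1,v_2], [v_1,v_3], [v_1,v_4], [v_1,v_5], [v_2,v_3], [v_2,v_5], [v_3,v_4]
  2-simplices (6): [v_0,v_1,v_4], [v_0,v_1,v_5], [v_0,v_2,v_3], [v_0,v_3,v_4], [v_1,v_2,v_3], [v_1,v_2,v_5]

so the chain groups are C_0 ≅ Z^6, C_1 ≅ Z^12, C_2 ≅ Z^6.

The boundary map ∂_1: C_1 → C_0 is given by ∂[p,q] = [q] − [p]. For instance
  ∂[v_1,v_4] = [v_4] − [v_1].
The resulting 6×12 matrix has rank 5, and its Smith normal form has invariant factors (1,1,1,1,1).

∂_2: C_2 → C_1 maps a triangle to the signed sum of its edges. For instance
  ∂[v_1,v_2,v_5] = [v_2,v_5] − [v_1,v_5] + [v_1,v_2],
  ∂[v_0,v_1,v_4] = [v_1,v_4] − [v_0,v_4] + [v_0,v_1].
The resulting 12×6 matrix has rank 6, and its Smith normal form has invariant factors (1,1,1,1,1,1).

Now H_k = ker ∂_k / im ∂_{k+1}, so:

  H_2: rank ker ∂_2 − rank ∂_3 = (6 − 6) − 0 = 0, and there is no ∂_3, so H_2 ≅ 0.

(K is a triangulation of the cylinder S^1 x I.)

H_2 ≅ 0.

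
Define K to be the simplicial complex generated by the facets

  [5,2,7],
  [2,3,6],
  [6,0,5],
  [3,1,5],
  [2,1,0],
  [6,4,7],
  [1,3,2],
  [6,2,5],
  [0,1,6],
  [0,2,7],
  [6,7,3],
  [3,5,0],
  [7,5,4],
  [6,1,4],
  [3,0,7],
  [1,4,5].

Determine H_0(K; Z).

We work with the vertex ordering 0 < 1 < 2 < 3 < 4 < 5 < 6 < 7. The simplices of K, each written with vertices in increasing order, are:

  0-simplices (8): [0], [1], [2], [3], [4], [5], [6], [7]
  1-simplices (24): (24 of them)
  2-simplices (16): [0,1,2], [0,1,6], [0,2,7], [0,3,5], [0,3,7], [0,5,6], [1,2,3], [1,3,5], [1,4,5], [1,4,6], [2,3,6], [2,5,6], [2,5,7], [3,6,7], [4,5,7], [4,6,7]

giving chain groups C_0 ≅ Z^8, C_1 ≅ Z^24, C_2 ≅ Z^16.

∂_1: C_1 → C_0 sends each edge [p,q] (with p < q) to q − p.
As a 8×24 matrix over Z this has rank 7, with invariant factors (1,1,1,1,1,1,1).

Boundary ∂_2: C_2 → C_1 acts by ∂[p,q,r] = [q,r] − [p,r] + [p,q]. For instance
  ∂[0,1,2] = [1,2] − [0,2] + [0,1],
  ∂[4,6,7] = [6,7] − [4,7] + [4,6].
The resulting 24×16 matrix has rank 15, and its Smith normal form has invariant factors (1,1,1,1,1,1,1,1,1,1,1,1,1,1,1).

From H_k ≅ ker(∂_k) / im(∂_{k+1}) we obtain:

  H_0: rank C_0 − rank ∂_1 = 8 − 7 = 1, and the invariant factors of ∂_1 are all 1, so H_0 ≅ Z.

H_0 ≅ Z.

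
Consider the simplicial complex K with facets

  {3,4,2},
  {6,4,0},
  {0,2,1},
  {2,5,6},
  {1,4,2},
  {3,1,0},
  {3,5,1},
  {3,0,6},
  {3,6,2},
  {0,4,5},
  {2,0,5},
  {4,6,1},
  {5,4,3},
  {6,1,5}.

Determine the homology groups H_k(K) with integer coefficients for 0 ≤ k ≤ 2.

Fix the vertex order 0 < 1 < 2 < 3 < 4 < 5 < 6 and write every simplex with vertices in increasing order. Then dim K = 2 and the simplices of K are:

  0-simplices (7): [0], [1], [2], [3], [4], [5], [6]
  1-simplices (21): [0,1], [0,2], [0,3], [0,4], [0,5], [0,6], [1,2], [1,3], [1,4], [1,5], [1,6], [2,3], [2,4], [2,5], [2,6], [3,4], [3,5], [3,6], [4,5], [4,6], [5,6]
  2-simplices (14): [0,1,2], [0,1,3], [0,2,5], [0,3,6], [0,4,5], [0,4,6], [1,2,4], [1,3,5], [1,4,6], [1,5,6], [2,3,4], [2,3,6], [2,5,6], [3,4,5]

so the chain groups are C_0 ≅ Z^7, C_1 ≅ Z^21, C_2 ≅ Z^14.

Boundary ∂_1: C_1 → C_0 sends each edge [p,q] (with p < q) to q − p.
The resulting 7×21 matrix has rank 6, and its Smith normal form has invariant factors (1,1,1,1,1,1).

Boundary ∂_2: C_2 → C_1 acts by ∂[p,q,r] = [q,r] − [p,r] + [p,q]. For instance
  ∂[0,2,5] = [2,5] − [0,5] + [0,2],
  ∂[0,1,3] = [1,3] − [0,3] + [0,1].
As a 21×14 matrix over Z this has rank 13, with invariant factors (1,1,1,1,1,1,1,1,1,1,1,1,1).

From H_k ≅ ker(∂_k) / im(∂_{k+1}) we obtain:

  H_0: rank C_0 − rank ∂_1 = 7 − 6 = 1, and the invariant factors of ∂_1 are all 1, so H_0 ≅ Z.
  H_1: rank ker ∂_1 − rank ∂_2 = (21 − 6) − 13 = 2, and the invariant factors of ∂_2 are all 1, so H_1 ≅ Z^2.
  H_2: rank ker ∂_2 − rank ∂_3 = (14 − 13) − 0 = 1, and there is no ∂_3, so H_2 ≅ Z.

As a check, the Euler characteristic is 7 − 21 + 14 = 0, which agrees with 1 − 2 + 1 = 0.
(K is a triangulation of the torus T^2.)

H_0 ≅ Z,  H_1 ≅ Z^2,  H_2 ≅ Z.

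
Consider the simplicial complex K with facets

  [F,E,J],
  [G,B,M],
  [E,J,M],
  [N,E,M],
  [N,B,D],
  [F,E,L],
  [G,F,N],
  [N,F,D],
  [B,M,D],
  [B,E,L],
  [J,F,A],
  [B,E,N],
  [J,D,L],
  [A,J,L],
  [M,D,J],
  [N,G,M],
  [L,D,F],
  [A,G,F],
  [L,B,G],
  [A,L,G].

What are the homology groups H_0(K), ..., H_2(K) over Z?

Order the vertices as A < B < D < E < F < G < J < L < M < N. Listing each simplex with vertices in this order, K has dimension 2 with simplices:

  0-simplices (10): A, B, D, E, F, G, J, L, M, N
  1-simplices (30): AF, AG, AJ, AL, BD, BE, BG, BL, BM, BN, DF, DJ, DL, DM, DN, EF, EJ, EL, EM, EN, FG, FJ, FL, FN, GL, GM, GN, JL, JM, MN
  2-simplices (20): AFG, AFJ, AGL, AJL, BDM, BDN, BEL, BEN, BGL, BGM, DFL, DFN, DJL, DJM, EFJ, EFL, EJM, EMN, FGN, GMN

Hence C_0 ≅ Z^10, C_1 ≅ Z^30, C_2 ≅ Z^20.

The boundary map ∂_1: C_1 → C_0 is given by ∂[p,q] = [q] − [p]. For instance
  ∂FN = N − F.
The 10×30 boundary matrix has rank 9 and Smith normal form diag(1,1,1,1,1,1,1,1,1).

The boundary map ∂_2: C_2 → C_1 sends each 2-simplex [p,q,r] to [q,r] − [p,r] + [p,q]. For instance
  ∂EFL = FL − EL + EF,
  ∂BDM = DM − BM + BD.
The 30×20 boundary matrix has rank 20 and Smith normal form diag(1,1,1,1,1,1,1,1,1,1,1,1,1,1,1,1,1,1,1,2).

Now H_k = ker ∂_k / im ∂_{k+1}, so:

  H_0: rank C_0 − rank ∂_1 = 10 − 9 = 1, and the invariant factors of ∂_1 are all 1, so H_0 = Z.
  H_1: rank ker ∂_1 − rank ∂_2 = (30 − 9) − 20 = 1, and ∂_2 has invariant factor 2 > 1, so H_1 = Z × Z/2.
  H_2: rank ker ∂_2 − rank ∂_3 = (20 − 20) − 0 = 0, and there is no ∂_3, so H_2 = 0.

(K is a triangulation of the Klein bottle.)

H_0 = Z,  H_1 = Z × Z/2,  H_2 = 0.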